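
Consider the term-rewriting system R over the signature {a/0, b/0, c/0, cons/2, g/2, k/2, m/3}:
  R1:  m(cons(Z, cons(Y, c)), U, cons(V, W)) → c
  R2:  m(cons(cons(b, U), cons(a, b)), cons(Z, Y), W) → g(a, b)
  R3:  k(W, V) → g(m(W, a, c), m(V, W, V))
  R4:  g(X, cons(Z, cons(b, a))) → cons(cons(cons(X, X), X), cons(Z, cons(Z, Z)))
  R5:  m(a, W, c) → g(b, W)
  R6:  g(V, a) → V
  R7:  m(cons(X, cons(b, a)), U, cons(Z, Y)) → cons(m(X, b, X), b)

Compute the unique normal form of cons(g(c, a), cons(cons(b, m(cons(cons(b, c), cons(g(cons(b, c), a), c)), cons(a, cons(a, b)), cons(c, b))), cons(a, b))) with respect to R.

cons(c, cons(cons(b, c), cons(a, b)))

1. cons(g(c, a), cons(cons(b, m(cons(cons(b, c), cons(g(cons(b, c), a), c)), cons(a, cons(a, b)), cons(c, b))), cons(a, b)))  →  cons(c, cons(cons(b, m(cons(cons(b, c), cons(g(cons(b, c), a), c)), cons(a, cons(a, b)), cons(c, b))), cons(a, b)))   [R6 at 1]
2. cons(c, cons(cons(b, m(cons(cons(b, c), cons(g(cons(b, c), a), c)), cons(a, cons(a, b)), cons(c, b))), cons(a, b)))  →  cons(c, cons(cons(b, c), cons(a, b)))   [R1 at 2.1.2]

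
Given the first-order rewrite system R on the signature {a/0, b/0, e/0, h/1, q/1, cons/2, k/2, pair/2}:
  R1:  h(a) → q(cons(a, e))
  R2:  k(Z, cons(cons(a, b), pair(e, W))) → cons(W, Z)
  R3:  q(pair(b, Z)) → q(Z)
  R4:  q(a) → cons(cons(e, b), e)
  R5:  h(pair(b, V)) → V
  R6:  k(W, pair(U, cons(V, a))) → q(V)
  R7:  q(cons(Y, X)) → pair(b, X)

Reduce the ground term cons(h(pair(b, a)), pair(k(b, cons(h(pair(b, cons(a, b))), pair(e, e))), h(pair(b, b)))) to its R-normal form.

1. cons(h(pair(b, a)), pair(k(b, cons(h(pair(b, cons(a, b))), pair(e, e))), h(pair(b, b))))  →  cons(a, pair(k(b, cons(h(pair(b, cons(a, b))), pair(e, e))), h(pair(b, b))))   [R5 at 1]
2. cons(a, pair(k(b, cons(h(pair(b, cons(a, b))), pair(e, e))), h(pair(b, b))))  →  cons(a, pair(k(b, cons(cons(a, b), pair(e, e))), h(pair(b, b))))   [R5 at 2.1.2.1]
3. cons(a, pair(k(b, cons(cons(a, b), pair(e, e))), h(pair(b, b))))  →  cons(a, pair(cons(e, b), h(pair(b, b))))   [R2 at 2.1]
4. cons(a, pair(cons(e, b), h(pair(b, b))))  →  cons(a, pair(cons(e, b), b))   [R5 at 2.2]

cons(a, pair(cons(e, b), b))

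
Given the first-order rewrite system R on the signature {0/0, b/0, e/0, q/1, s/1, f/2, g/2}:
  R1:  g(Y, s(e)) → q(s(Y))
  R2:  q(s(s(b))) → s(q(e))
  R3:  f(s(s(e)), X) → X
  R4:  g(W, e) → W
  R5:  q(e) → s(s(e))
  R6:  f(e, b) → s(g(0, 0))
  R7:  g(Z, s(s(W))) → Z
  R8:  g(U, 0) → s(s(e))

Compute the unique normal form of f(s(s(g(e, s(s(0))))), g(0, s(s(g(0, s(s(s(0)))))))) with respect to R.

0

1. f(s(s(g(e, s(s(0))))), g(0, s(s(g(0, s(s(s(0))))))))  →  f(s(s(e)), g(0, s(s(g(0, s(s(s(0))))))))   [R7 at 1.1.1]
2. f(s(s(e)), g(0, s(s(g(0, s(s(s(0))))))))  →  g(0, s(s(g(0, s(s(s(0)))))))   [R3 at ε]
3. g(0, s(s(g(0, s(s(s(0)))))))  →  0   [R7 at ε]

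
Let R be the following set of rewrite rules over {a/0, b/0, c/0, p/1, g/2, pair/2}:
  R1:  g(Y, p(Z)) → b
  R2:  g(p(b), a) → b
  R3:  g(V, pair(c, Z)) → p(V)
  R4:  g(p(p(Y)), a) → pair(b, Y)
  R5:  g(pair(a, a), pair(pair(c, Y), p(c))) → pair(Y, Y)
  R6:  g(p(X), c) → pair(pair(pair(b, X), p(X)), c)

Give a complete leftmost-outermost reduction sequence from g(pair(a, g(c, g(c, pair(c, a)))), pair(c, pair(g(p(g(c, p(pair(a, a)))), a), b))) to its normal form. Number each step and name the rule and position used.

1. g(pair(a, g(c, g(c, pair(c, a)))), pair(c, pair(g(p(g(c, p(pair(a, a)))), a), b)))  →  p(pair(a, g(c, g(c, pair(c, a)))))   [R3 at ε]
2. p(pair(a, g(c, g(c, pair(c, a)))))  →  p(pair(a, g(c, p(c))))   [R3 at 1.2.2]
3. p(pair(a, g(c, p(c))))  →  p(pair(a, b))   [R1 at 1.2]

p(pair(a, b))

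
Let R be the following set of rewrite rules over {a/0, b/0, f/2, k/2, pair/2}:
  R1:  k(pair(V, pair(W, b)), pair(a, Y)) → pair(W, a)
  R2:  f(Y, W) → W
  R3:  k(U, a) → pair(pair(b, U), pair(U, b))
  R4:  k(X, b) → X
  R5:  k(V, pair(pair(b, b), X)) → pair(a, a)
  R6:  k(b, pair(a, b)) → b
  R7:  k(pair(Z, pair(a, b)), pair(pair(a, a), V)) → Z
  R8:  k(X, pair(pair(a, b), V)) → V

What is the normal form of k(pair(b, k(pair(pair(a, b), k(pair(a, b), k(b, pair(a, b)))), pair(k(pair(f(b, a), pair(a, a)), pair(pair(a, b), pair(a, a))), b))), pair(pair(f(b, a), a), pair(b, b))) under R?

1. k(pair(b, k(pair(pair(a, b), k(pair(a, b), k(b, pair(a, b)))), pair(k(pair(f(b, a), pair(a, a)), pair(pair(a, b), pair(a, a))), b))), pair(pair(f(b, a), a), pair(b, b)))  →  k(pair(b, k(pair(pair(a, b), k(pair(a, b), b)), pair(k(pair(f(b, a), pair(a, a)), pair(pair(a, b), pair(a, a))), b))), pair(pair(f(b, a), a), pair(b, b)))   [R6 at 1.2.1.2.2]
2. k(pair(b, k(pair(pair(a, b), k(pair(a, b), b)), pair(k(pair(f(b, a), pair(a, a)), pair(pair(a, b), pair(a, a))), b))), pair(pair(f(b, a), a), pair(b, b)))  →  k(pair(b, k(pair(pair(a, b), pair(a, b)), pair(k(pair(f(b, a), pair(a, a)), pair(pair(a, b), pair(a, a))), b))), pair(pair(f(b, a), a), pair(b, b)))   [R4 at 1.2.1.2]
3. k(pair(b, k(pair(pair(a, b), pair(a, b)), pair(k(pair(f(b, a), pair(a, a)), pair(pair(a, b), pair(a, a))), b))), pair(pair(f(b, a), a), pair(b, b)))  →  k(pair(b, k(pair(pair(a, b), pair(a, b)), pair(pair(a, a), b))), pair(pair(f(b, a), a), pair(b, b)))   [R8 at 1.2.2.1]
4. k(pair(b, k(pair(pair(a, b), pair(a, b)), pair(pair(a, a), b))), pair(pair(f(b, a), a), pair(b, b)))  →  k(pair(b, pair(a, b)), pair(pair(f(b, a), a), pair(b, b)))   [R7 at 1.2]
5. k(pair(b, pair(a, b)), pair(pair(f(b, a), a), pair(b, b)))  →  k(pair(b, pair(a, b)), pair(pair(a, a), pair(b, b)))   [R2 at 2.1.1]
6. k(pair(b, pair(a, b)), pair(pair(a, a), pair(b, b)))  →  b   [R7 at ε]

b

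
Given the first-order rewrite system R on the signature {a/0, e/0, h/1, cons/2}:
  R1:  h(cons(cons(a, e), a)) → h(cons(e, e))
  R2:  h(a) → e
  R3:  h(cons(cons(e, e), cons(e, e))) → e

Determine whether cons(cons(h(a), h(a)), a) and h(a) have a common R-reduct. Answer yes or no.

Reduce t₁ = cons(cons(h(a), h(a)), a):
1. cons(cons(h(a), h(a)), a)  →  cons(cons(e, h(a)), a)   [R2 at 1.1]
2. cons(cons(e, h(a)), a)  →  cons(cons(e, e), a)   [R2 at 1.2]

Reduce t₂ = h(a):
1. h(a)  →  e   [R2 at ε]

no — NF(t₁) = cons(cons(e, e), a), NF(t₂) = e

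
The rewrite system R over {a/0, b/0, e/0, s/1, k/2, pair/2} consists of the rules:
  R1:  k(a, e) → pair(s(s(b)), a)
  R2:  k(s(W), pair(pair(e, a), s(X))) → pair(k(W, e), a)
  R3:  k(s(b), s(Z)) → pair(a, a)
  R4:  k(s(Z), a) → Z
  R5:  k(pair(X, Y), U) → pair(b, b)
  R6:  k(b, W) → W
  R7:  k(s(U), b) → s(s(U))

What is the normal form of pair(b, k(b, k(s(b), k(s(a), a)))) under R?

1. pair(b, k(b, k(s(b), k(s(a), a))))  →  pair(b, k(s(b), k(s(a), a)))   [R6 at 2]
2. pair(b, k(s(b), k(s(a), a)))  →  pair(b, k(s(b), a))   [R4 at 2.2]
3. pair(b, k(s(b), a))  →  pair(b, b)   [R4 at 2]

pair(b, b)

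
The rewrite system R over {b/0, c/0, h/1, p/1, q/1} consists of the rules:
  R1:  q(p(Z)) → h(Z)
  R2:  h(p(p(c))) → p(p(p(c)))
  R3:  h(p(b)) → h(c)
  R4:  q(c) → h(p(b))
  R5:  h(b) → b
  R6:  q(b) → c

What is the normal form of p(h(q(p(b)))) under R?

p(b)

1. p(h(q(p(b))))  →  p(h(h(b)))   [R1 at 1.1]
2. p(h(h(b)))  →  p(h(b))   [R5 at 1.1]
3. p(h(b))  →  p(b)   [R5 at 1]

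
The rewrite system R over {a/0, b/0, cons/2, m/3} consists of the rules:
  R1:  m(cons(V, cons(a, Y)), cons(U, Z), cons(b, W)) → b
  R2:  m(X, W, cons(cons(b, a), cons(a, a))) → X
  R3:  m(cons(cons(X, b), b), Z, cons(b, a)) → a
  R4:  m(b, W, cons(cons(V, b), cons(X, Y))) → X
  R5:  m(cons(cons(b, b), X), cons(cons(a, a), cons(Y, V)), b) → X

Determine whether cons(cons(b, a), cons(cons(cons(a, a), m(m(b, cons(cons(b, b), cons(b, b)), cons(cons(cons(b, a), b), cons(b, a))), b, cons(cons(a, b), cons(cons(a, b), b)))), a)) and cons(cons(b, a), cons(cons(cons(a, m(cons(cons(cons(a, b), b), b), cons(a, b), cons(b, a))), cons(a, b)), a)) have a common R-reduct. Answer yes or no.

yes — NF(t₁) = cons(cons(b, a), cons(cons(cons(a, a), cons(a, b)), a)), NF(t₂) = cons(cons(b, a), cons(cons(cons(a, a), cons(a, b)), a))

Reduce t₁ = cons(cons(b, a), cons(cons(cons(a, a), m(m(b, cons(cons(b, b), cons(b, b)), cons(cons(cons(b, a), b), cons(b, a))), b, cons(cons(a, b), cons(cons(a, b), b)))), a)):
1. cons(cons(b, a), cons(cons(cons(a, a), m(m(b, cons(cons(b, b), cons(b, b)), cons(cons(cons(b, a), b), cons(b, a))), b, cons(cons(a, b), cons(cons(a, b), b)))), a))  →  cons(cons(b, a), cons(cons(cons(a, a), m(b, b, cons(cons(a, b), cons(cons(a, b), b)))), a))   [R4 at 2.1.2.1]
2. cons(cons(b, a), cons(cons(cons(a, a), m(b, b, cons(cons(a, b), cons(cons(a, b), b)))), a))  →  cons(cons(b, a), cons(cons(cons(a, a), cons(a, b)), a))   [R4 at 2.1.2]

Reduce t₂ = cons(cons(b, a), cons(cons(cons(a, m(cons(cons(cons(a, b), b), b), cons(a, b), cons(b, a))), cons(a, b)), a)):
1. cons(cons(b, a), cons(cons(cons(a, m(cons(cons(cons(a, b), b), b), cons(a, b), cons(b, a))), cons(a, b)), a))  →  cons(cons(b, a), cons(cons(cons(a, a), cons(a, b)), a))   [R3 at 2.1.1.2]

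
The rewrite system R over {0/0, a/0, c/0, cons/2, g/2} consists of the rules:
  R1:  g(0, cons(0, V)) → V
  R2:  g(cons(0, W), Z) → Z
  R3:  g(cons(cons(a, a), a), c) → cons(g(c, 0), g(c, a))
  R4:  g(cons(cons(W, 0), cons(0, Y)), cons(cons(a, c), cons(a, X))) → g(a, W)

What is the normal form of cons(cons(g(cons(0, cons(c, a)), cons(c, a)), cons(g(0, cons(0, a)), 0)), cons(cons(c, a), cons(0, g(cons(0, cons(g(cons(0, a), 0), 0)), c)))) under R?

cons(cons(cons(c, a), cons(a, 0)), cons(cons(c, a), cons(0, c)))

1. cons(cons(g(cons(0, cons(c, a)), cons(c, a)), cons(g(0, cons(0, a)), 0)), cons(cons(c, a), cons(0, g(cons(0, cons(g(cons(0, a), 0), 0)), c))))  →  cons(cons(cons(c, a), cons(g(0, cons(0, a)), 0)), cons(cons(c, a), cons(0, g(cons(0, cons(g(cons(0, a), 0), 0)), c))))   [R2 at 1.1]
2. cons(cons(cons(c, a), cons(g(0, cons(0, a)), 0)), cons(cons(c, a), cons(0, g(cons(0, cons(g(cons(0, a), 0), 0)), c))))  →  cons(cons(cons(c, a), cons(a, 0)), cons(cons(c, a), cons(0, g(cons(0, cons(g(cons(0, a), 0), 0)), c))))   [R1 at 1.2.1]
3. cons(cons(cons(c, a), cons(a, 0)), cons(cons(c, a), cons(0, g(cons(0, cons(g(cons(0, a), 0), 0)), c))))  →  cons(cons(cons(c, a), cons(a, 0)), cons(cons(c, a), cons(0, c)))   [R2 at 2.2.2]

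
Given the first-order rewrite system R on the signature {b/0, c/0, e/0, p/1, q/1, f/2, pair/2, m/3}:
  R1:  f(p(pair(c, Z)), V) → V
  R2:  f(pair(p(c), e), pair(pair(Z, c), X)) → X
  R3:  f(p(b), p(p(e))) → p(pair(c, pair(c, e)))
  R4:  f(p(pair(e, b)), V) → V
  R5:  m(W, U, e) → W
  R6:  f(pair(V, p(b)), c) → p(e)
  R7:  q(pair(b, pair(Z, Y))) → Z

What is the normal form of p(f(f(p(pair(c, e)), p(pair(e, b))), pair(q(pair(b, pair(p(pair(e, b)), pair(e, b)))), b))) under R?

p(pair(p(pair(e, b)), b))

1. p(f(f(p(pair(c, e)), p(pair(e, b))), pair(q(pair(b, pair(p(pair(e, b)), pair(e, b)))), b)))  →  p(f(p(pair(e, b)), pair(q(pair(b, pair(p(pair(e, b)), pair(e, b)))), b)))   [R1 at 1.1]
2. p(f(p(pair(e, b)), pair(q(pair(b, pair(p(pair(e, b)), pair(e, b)))), b)))  →  p(pair(q(pair(b, pair(p(pair(e, b)), pair(e, b)))), b))   [R4 at 1]
3. p(pair(q(pair(b, pair(p(pair(e, b)), pair(e, b)))), b))  →  p(pair(p(pair(e, b)), b))   [R7 at 1.1]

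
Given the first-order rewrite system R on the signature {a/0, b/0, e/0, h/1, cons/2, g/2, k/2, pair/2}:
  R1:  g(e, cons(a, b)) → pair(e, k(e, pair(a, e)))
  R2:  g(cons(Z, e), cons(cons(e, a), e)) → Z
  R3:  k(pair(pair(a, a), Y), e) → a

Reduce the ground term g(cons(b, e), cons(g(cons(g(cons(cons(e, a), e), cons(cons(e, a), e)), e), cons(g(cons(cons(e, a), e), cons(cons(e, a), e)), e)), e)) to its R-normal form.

b

1. g(cons(b, e), cons(g(cons(g(cons(cons(e, a), e), cons(cons(e, a), e)), e), cons(g(cons(cons(e, a), e), cons(cons(e, a), e)), e)), e))  →  g(cons(b, e), cons(g(cons(cons(e, a), e), cons(g(cons(cons(e, a), e), cons(cons(e, a), e)), e)), e))   [R2 at 2.1.1.1]
2. g(cons(b, e), cons(g(cons(cons(e, a), e), cons(g(cons(cons(e, a), e), cons(cons(e, a), e)), e)), e))  →  g(cons(b, e), cons(g(cons(cons(e, a), e), cons(cons(e, a), e)), e))   [R2 at 2.1.2.1]
3. g(cons(b, e), cons(g(cons(cons(e, a), e), cons(cons(e, a), e)), e))  →  g(cons(b, e), cons(cons(e, a), e))   [R2 at 2.1]
4. g(cons(b, e), cons(cons(e, a), e))  →  b   [R2 at ε]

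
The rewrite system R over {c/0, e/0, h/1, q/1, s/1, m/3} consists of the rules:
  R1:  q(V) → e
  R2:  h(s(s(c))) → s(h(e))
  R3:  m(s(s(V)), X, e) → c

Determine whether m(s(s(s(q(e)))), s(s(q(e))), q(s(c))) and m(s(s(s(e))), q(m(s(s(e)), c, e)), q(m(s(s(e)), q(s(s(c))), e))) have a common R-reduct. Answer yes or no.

yes — NF(t₁) = c, NF(t₂) = c

Reduce t₁ = m(s(s(s(q(e)))), s(s(q(e))), q(s(c))):
1. m(s(s(s(q(e)))), s(s(q(e))), q(s(c)))  →  m(s(s(s(e))), s(s(q(e))), q(s(c)))   [R1 at 1.1.1.1]
2. m(s(s(s(e))), s(s(q(e))), q(s(c)))  →  m(s(s(s(e))), s(s(e)), q(s(c)))   [R1 at 2.1.1]
3. m(s(s(s(e))), s(s(e)), q(s(c)))  →  m(s(s(s(e))), s(s(e)), e)   [R1 at 3]
4. m(s(s(s(e))), s(s(e)), e)  →  c   [R3 at ε]

Reduce t₂ = m(s(s(s(e))), q(m(s(s(e)), c, e)), q(m(s(s(e)), q(s(s(c))), e))):
1. m(s(s(s(e))), q(m(s(s(e)), c, e)), q(m(s(s(e)), q(s(s(c))), e)))  →  m(s(s(s(e))), e, q(m(s(s(e)), q(s(s(c))), e)))   [R1 at 2]
2. m(s(s(s(e))), e, q(m(s(s(e)), q(s(s(c))), e)))  →  m(s(s(s(e))), e, e)   [R1 at 3]
3. m(s(s(s(e))), e, e)  →  c   [R3 at ε]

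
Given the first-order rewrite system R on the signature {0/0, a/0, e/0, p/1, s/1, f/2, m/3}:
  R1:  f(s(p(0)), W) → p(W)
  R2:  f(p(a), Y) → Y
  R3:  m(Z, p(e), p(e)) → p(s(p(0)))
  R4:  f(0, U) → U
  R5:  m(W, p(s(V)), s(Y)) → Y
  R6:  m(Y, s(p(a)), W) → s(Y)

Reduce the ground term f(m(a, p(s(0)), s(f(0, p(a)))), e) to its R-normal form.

1. f(m(a, p(s(0)), s(f(0, p(a)))), e)  →  f(f(0, p(a)), e)   [R5 at 1]
2. f(f(0, p(a)), e)  →  f(p(a), e)   [R4 at 1]
3. f(p(a), e)  →  e   [R2 at ε]

e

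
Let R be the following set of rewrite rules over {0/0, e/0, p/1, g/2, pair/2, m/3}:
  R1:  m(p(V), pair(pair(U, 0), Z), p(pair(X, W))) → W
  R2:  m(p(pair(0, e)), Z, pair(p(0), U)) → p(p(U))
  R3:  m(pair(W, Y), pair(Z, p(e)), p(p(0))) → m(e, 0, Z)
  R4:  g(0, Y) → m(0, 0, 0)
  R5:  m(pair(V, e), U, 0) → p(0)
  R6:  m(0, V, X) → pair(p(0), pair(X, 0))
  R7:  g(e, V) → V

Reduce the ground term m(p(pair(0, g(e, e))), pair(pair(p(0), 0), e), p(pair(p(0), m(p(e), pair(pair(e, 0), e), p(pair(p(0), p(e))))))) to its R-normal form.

p(e)

1. m(p(pair(0, g(e, e))), pair(pair(p(0), 0), e), p(pair(p(0), m(p(e), pair(pair(e, 0), e), p(pair(p(0), p(e)))))))  →  m(p(e), pair(pair(e, 0), e), p(pair(p(0), p(e))))   [R1 at ε]
2. m(p(e), pair(pair(e, 0), e), p(pair(p(0), p(e))))  →  p(e)   [R1 at ε]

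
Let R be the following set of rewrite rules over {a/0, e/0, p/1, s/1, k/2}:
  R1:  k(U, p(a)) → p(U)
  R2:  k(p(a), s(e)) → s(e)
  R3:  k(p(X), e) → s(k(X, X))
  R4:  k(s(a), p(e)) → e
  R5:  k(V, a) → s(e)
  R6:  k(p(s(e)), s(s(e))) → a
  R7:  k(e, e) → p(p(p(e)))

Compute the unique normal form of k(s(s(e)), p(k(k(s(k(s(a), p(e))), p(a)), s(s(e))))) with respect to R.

p(s(s(e)))

1. k(s(s(e)), p(k(k(s(k(s(a), p(e))), p(a)), s(s(e)))))  →  k(s(s(e)), p(k(p(s(k(s(a), p(e)))), s(s(e)))))   [R1 at 2.1.1]
2. k(s(s(e)), p(k(p(s(k(s(a), p(e)))), s(s(e)))))  →  k(s(s(e)), p(k(p(s(e)), s(s(e)))))   [R4 at 2.1.1.1.1]
3. k(s(s(e)), p(k(p(s(e)), s(s(e)))))  →  k(s(s(e)), p(a))   [R6 at 2.1]
4. k(s(s(e)), p(a))  →  p(s(s(e)))   [R1 at ε]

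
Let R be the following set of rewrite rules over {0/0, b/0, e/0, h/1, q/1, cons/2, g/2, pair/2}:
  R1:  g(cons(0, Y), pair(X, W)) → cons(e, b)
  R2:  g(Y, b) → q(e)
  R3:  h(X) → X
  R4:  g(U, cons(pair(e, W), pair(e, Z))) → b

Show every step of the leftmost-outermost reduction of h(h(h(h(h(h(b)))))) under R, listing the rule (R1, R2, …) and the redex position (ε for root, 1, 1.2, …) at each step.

b

1. h(h(h(h(h(h(b))))))  →  h(h(h(h(h(b)))))   [R3 at ε]
2. h(h(h(h(h(b)))))  →  h(h(h(h(b))))   [R3 at ε]
3. h(h(h(h(b))))  →  h(h(h(b)))   [R3 at ε]
4. h(h(h(b)))  →  h(h(b))   [R3 at ε]
5. h(h(b))  →  h(b)   [R3 at ε]
6. h(b)  →  b   [R3 at ε]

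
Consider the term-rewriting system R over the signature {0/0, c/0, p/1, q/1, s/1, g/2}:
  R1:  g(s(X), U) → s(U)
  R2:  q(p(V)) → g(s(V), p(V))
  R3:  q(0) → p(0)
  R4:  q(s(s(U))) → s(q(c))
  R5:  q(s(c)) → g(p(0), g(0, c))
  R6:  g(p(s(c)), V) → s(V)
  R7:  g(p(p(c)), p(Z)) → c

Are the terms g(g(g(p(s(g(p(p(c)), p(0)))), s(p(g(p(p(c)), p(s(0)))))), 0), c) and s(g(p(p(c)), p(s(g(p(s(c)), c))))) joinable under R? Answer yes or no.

Reduce t₁ = g(g(g(p(s(g(p(p(c)), p(0)))), s(p(g(p(p(c)), p(s(0)))))), 0), c):
1. g(g(g(p(s(g(p(p(c)), p(0)))), s(p(g(p(p(c)), p(s(0)))))), 0), c)  →  g(g(g(p(s(c)), s(p(g(p(p(c)), p(s(0)))))), 0), c)   [R7 at 1.1.1.1.1]
2. g(g(g(p(s(c)), s(p(g(p(p(c)), p(s(0)))))), 0), c)  →  g(g(s(s(p(g(p(p(c)), p(s(0)))))), 0), c)   [R6 at 1.1]
3. g(g(s(s(p(g(p(p(c)), p(s(0)))))), 0), c)  →  g(s(0), c)   [R1 at 1]
4. g(s(0), c)  →  s(c)   [R1 at ε]

Reduce t₂ = s(g(p(p(c)), p(s(g(p(s(c)), c))))):
1. s(g(p(p(c)), p(s(g(p(s(c)), c)))))  →  s(c)   [R7 at 1]

yes — NF(t₁) = s(c), NF(t₂) = s(c)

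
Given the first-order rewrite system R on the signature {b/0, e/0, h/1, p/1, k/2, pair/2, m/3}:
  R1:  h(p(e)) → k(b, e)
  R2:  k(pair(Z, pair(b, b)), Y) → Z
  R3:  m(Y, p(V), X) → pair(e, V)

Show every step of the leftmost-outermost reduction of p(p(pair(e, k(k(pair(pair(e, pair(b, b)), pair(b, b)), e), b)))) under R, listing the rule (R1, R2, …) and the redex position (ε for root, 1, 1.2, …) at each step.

p(p(pair(e, e)))

1. p(p(pair(e, k(k(pair(pair(e, pair(b, b)), pair(b, b)), e), b))))  →  p(p(pair(e, k(pair(e, pair(b, b)), b))))   [R2 at 1.1.2.1]
2. p(p(pair(e, k(pair(e, pair(b, b)), b))))  →  p(p(pair(e, e)))   [R2 at 1.1.2]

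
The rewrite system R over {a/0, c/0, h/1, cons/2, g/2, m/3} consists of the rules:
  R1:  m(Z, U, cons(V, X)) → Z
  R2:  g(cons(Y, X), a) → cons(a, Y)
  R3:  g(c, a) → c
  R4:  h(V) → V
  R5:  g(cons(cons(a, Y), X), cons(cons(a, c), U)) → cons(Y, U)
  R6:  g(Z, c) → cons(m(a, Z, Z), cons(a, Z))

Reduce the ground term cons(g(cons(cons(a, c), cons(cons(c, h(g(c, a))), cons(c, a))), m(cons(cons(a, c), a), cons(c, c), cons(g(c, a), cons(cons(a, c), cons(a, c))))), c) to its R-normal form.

cons(cons(c, a), c)

1. cons(g(cons(cons(a, c), cons(cons(c, h(g(c, a))), cons(c, a))), m(cons(cons(a, c), a), cons(c, c), cons(g(c, a), cons(cons(a, c), cons(a, c))))), c)  →  cons(g(cons(cons(a, c), cons(cons(c, g(c, a)), cons(c, a))), m(cons(cons(a, c), a), cons(c, c), cons(g(c, a), cons(cons(a, c), cons(a, c))))), c)   [R4 at 1.1.2.1.2]
2. cons(g(cons(cons(a, c), cons(cons(c, g(c, a)), cons(c, a))), m(cons(cons(a, c), a), cons(c, c), cons(g(c, a), cons(cons(a, c), cons(a, c))))), c)  →  cons(g(cons(cons(a, c), cons(cons(c, c), cons(c, a))), m(cons(cons(a, c), a), cons(c, c), cons(g(c, a), cons(cons(a, c), cons(a, c))))), c)   [R3 at 1.1.2.1.2]
3. cons(g(cons(cons(a, c), cons(cons(c, c), cons(c, a))), m(cons(cons(a, c), a), cons(c, c), cons(g(c, a), cons(cons(a, c), cons(a, c))))), c)  →  cons(g(cons(cons(a, c), cons(cons(c, c), cons(c, a))), cons(cons(a, c), a)), c)   [R1 at 1.2]
4. cons(g(cons(cons(a, c), cons(cons(c, c), cons(c, a))), cons(cons(a, c), a)), c)  →  cons(cons(c, a), c)   [R5 at 1]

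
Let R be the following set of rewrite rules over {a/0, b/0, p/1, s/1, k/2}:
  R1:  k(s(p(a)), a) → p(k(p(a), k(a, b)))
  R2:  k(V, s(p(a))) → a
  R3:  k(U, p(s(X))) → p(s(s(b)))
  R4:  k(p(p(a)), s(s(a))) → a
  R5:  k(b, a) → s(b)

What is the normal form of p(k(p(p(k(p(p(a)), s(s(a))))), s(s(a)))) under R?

p(a)

1. p(k(p(p(k(p(p(a)), s(s(a))))), s(s(a))))  →  p(k(p(p(a)), s(s(a))))   [R4 at 1.1.1.1]
2. p(k(p(p(a)), s(s(a))))  →  p(a)   [R4 at 1]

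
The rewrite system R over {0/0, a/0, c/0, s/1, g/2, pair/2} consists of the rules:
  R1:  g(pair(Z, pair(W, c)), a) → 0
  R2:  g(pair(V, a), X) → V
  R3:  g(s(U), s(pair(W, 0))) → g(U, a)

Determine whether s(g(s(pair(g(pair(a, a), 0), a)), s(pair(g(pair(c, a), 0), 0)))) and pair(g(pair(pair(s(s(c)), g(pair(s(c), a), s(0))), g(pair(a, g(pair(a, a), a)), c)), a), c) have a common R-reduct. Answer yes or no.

Reduce t₁ = s(g(s(pair(g(pair(a, a), 0), a)), s(pair(g(pair(c, a), 0), 0)))):
1. s(g(s(pair(g(pair(a, a), 0), a)), s(pair(g(pair(c, a), 0), 0))))  →  s(g(pair(g(pair(a, a), 0), a), a))   [R3 at 1]
2. s(g(pair(g(pair(a, a), 0), a), a))  →  s(g(pair(a, a), 0))   [R2 at 1]
3. s(g(pair(a, a), 0))  →  s(a)   [R2 at 1]

Reduce t₂ = pair(g(pair(pair(s(s(c)), g(pair(s(c), a), s(0))), g(pair(a, g(pair(a, a), a)), c)), a), c):
1. pair(g(pair(pair(s(s(c)), g(pair(s(c), a), s(0))), g(pair(a, g(pair(a, a), a)), c)), a), c)  →  pair(g(pair(pair(s(s(c)), s(c)), g(pair(a, g(pair(a, a), a)), c)), a), c)   [R2 at 1.1.1.2]
2. pair(g(pair(pair(s(s(c)), s(c)), g(pair(a, g(pair(a, a), a)), c)), a), c)  →  pair(g(pair(pair(s(s(c)), s(c)), g(pair(a, a), c)), a), c)   [R2 at 1.1.2.1.2]
3. pair(g(pair(pair(s(s(c)), s(c)), g(pair(a, a), c)), a), c)  →  pair(g(pair(pair(s(s(c)), s(c)), a), a), c)   [R2 at 1.1.2]
4. pair(g(pair(pair(s(s(c)), s(c)), a), a), c)  →  pair(pair(s(s(c)), s(c)), c)   [R2 at 1]

no — NF(t₁) = s(a), NF(t₂) = pair(pair(s(s(c)), s(c)), c)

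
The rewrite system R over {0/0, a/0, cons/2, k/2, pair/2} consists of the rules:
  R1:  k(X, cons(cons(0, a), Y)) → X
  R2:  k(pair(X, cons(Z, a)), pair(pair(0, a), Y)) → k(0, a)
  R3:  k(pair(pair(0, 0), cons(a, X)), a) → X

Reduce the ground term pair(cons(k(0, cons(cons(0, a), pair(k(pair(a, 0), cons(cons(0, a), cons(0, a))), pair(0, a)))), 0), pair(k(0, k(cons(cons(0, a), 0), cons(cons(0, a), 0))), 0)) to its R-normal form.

pair(cons(0, 0), pair(0, 0))

1. pair(cons(k(0, cons(cons(0, a), pair(k(pair(a, 0), cons(cons(0, a), cons(0, a))), pair(0, a)))), 0), pair(k(0, k(cons(cons(0, a), 0), cons(cons(0, a), 0))), 0))  →  pair(cons(0, 0), pair(k(0, k(cons(cons(0, a), 0), cons(cons(0, a), 0))), 0))   [R1 at 1.1]
2. pair(cons(0, 0), pair(k(0, k(cons(cons(0, a), 0), cons(cons(0, a), 0))), 0))  →  pair(cons(0, 0), pair(k(0, cons(cons(0, a), 0)), 0))   [R1 at 2.1.2]
3. pair(cons(0, 0), pair(k(0, cons(cons(0, a), 0)), 0))  →  pair(cons(0, 0), pair(0, 0))   [R1 at 2.1]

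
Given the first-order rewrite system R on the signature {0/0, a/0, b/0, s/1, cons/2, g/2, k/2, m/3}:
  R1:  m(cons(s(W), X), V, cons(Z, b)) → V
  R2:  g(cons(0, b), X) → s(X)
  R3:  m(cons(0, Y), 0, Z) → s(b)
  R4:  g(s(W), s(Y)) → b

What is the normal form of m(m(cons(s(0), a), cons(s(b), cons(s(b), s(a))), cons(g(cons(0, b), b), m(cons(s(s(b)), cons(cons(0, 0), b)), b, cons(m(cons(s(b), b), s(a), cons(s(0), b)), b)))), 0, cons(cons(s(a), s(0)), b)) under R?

1. m(m(cons(s(0), a), cons(s(b), cons(s(b), s(a))), cons(g(cons(0, b), b), m(cons(s(s(b)), cons(cons(0, 0), b)), b, cons(m(cons(s(b), b), s(a), cons(s(0), b)), b)))), 0, cons(cons(s(a), s(0)), b))  →  m(m(cons(s(0), a), cons(s(b), cons(s(b), s(a))), cons(s(b), m(cons(s(s(b)), cons(cons(0, 0), b)), b, cons(m(cons(s(b), b), s(a), cons(s(0), b)), b)))), 0, cons(cons(s(a), s(0)), b))   [R2 at 1.3.1]
2. m(m(cons(s(0), a), cons(s(b), cons(s(b), s(a))), cons(s(b), m(cons(s(s(b)), cons(cons(0, 0), b)), b, cons(m(cons(s(b), b), s(a), cons(s(0), b)), b)))), 0, cons(cons(s(a), s(0)), b))  →  m(m(cons(s(0), a), cons(s(b), cons(s(b), s(a))), cons(s(b), b)), 0, cons(cons(s(a), s(0)), b))   [R1 at 1.3.2]
3. m(m(cons(s(0), a), cons(s(b), cons(s(b), s(a))), cons(s(b), b)), 0, cons(cons(s(a), s(0)), b))  →  m(cons(s(b), cons(s(b), s(a))), 0, cons(cons(s(a), s(0)), b))   [R1 at 1]
4. m(cons(s(b), cons(s(b), s(a))), 0, cons(cons(s(a), s(0)), b))  →  0   [R1 at ε]

0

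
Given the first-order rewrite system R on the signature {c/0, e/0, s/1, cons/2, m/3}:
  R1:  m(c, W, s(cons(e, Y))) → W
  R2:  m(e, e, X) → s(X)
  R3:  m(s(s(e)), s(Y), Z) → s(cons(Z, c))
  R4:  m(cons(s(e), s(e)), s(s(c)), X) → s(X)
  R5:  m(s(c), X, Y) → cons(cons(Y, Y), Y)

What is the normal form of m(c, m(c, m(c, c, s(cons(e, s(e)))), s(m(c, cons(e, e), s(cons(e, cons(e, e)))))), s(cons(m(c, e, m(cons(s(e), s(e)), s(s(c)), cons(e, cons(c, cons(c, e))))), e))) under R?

1. m(c, m(c, m(c, c, s(cons(e, s(e)))), s(m(c, cons(e, e), s(cons(e, cons(e, e)))))), s(cons(m(c, e, m(cons(s(e), s(e)), s(s(c)), cons(e, cons(c, cons(c, e))))), e)))  →  m(c, m(c, c, s(m(c, cons(e, e), s(cons(e, cons(e, e)))))), s(cons(m(c, e, m(cons(s(e), s(e)), s(s(c)), cons(e, cons(c, cons(c, e))))), e)))   [R1 at 2.2]
2. m(c, m(c, c, s(m(c, cons(e, e), s(cons(e, cons(e, e)))))), s(cons(m(c, e, m(cons(s(e), s(e)), s(s(c)), cons(e, cons(c, cons(c, e))))), e)))  →  m(c, m(c, c, s(cons(e, e))), s(cons(m(c, e, m(cons(s(e), s(e)), s(s(c)), cons(e, cons(c, cons(c, e))))), e)))   [R1 at 2.3.1]
3. m(c, m(c, c, s(cons(e, e))), s(cons(m(c, e, m(cons(s(e), s(e)), s(s(c)), cons(e, cons(c, cons(c, e))))), e)))  →  m(c, c, s(cons(m(c, e, m(cons(s(e), s(e)), s(s(c)), cons(e, cons(c, cons(c, e))))), e)))   [R1 at 2]
4. m(c, c, s(cons(m(c, e, m(cons(s(e), s(e)), s(s(c)), cons(e, cons(c, cons(c, e))))), e)))  →  m(c, c, s(cons(m(c, e, s(cons(e, cons(c, cons(c, e))))), e)))   [R4 at 3.1.1.3]
5. m(c, c, s(cons(m(c, e, s(cons(e, cons(c, cons(c, e))))), e)))  →  m(c, c, s(cons(e, e)))   [R1 at 3.1.1]
6. m(c, c, s(cons(e, e)))  →  c   [R1 at ε]

c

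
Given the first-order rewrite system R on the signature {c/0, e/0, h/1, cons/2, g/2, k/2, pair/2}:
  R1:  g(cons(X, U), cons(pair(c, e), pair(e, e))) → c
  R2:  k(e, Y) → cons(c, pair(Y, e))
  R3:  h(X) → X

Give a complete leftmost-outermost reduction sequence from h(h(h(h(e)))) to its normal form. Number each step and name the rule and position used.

e

1. h(h(h(h(e))))  →  h(h(h(e)))   [R3 at ε]
2. h(h(h(e)))  →  h(h(e))   [R3 at ε]
3. h(h(e))  →  h(e)   [R3 at ε]
4. h(e)  →  e   [R3 at ε]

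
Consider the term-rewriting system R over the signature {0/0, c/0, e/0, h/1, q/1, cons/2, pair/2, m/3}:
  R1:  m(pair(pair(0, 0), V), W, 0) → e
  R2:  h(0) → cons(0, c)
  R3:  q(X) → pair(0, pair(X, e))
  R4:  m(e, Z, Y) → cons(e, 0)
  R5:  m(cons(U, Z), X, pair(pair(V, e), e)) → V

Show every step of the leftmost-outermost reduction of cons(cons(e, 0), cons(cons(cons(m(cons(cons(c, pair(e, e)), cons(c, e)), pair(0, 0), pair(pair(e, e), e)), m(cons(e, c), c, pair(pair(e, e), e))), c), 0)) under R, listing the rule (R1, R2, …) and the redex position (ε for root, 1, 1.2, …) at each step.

1. cons(cons(e, 0), cons(cons(cons(m(cons(cons(c, pair(e, e)), cons(c, e)), pair(0, 0), pair(pair(e, e), e)), m(cons(e, c), c, pair(pair(e, e), e))), c), 0))  →  cons(cons(e, 0), cons(cons(cons(e, m(cons(e, c), c, pair(pair(e, e), e))), c), 0))   [R5 at 2.1.1.1]
2. cons(cons(e, 0), cons(cons(cons(e, m(cons(e, c), c, pair(pair(e, e), e))), c), 0))  →  cons(cons(e, 0), cons(cons(cons(e, e), c), 0))   [R5 at 2.1.1.2]

cons(cons(e, 0), cons(cons(cons(e, e), c), 0))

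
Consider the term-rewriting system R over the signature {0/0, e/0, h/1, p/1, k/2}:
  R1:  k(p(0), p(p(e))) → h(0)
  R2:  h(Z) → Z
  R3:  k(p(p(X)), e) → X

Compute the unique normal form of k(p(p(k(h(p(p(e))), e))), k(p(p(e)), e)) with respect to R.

1. k(p(p(k(h(p(p(e))), e))), k(p(p(e)), e))  →  k(p(p(k(p(p(e)), e))), k(p(p(e)), e))   [R2 at 1.1.1.1]
2. k(p(p(k(p(p(e)), e))), k(p(p(e)), e))  →  k(p(p(e)), k(p(p(e)), e))   [R3 at 1.1.1]
3. k(p(p(e)), k(p(p(e)), e))  →  k(p(p(e)), e)   [R3 at 2]
4. k(p(p(e)), e)  →  e   [R3 at ε]

e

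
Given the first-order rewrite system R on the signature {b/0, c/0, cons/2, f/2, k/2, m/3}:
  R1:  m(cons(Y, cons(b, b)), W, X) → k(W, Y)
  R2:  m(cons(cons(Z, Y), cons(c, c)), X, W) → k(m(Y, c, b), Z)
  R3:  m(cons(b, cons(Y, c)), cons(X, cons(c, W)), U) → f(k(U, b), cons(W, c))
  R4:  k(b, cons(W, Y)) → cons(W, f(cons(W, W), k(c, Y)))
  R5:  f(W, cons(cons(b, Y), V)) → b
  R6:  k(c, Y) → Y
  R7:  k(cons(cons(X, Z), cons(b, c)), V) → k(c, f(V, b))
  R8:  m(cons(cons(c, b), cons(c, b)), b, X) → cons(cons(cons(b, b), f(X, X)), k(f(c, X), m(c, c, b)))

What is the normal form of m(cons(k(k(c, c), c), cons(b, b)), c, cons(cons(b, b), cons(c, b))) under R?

c

1. m(cons(k(k(c, c), c), cons(b, b)), c, cons(cons(b, b), cons(c, b)))  →  k(c, k(k(c, c), c))   [R1 at ε]
2. k(c, k(k(c, c), c))  →  k(k(c, c), c)   [R6 at ε]
3. k(k(c, c), c)  →  k(c, c)   [R6 at 1]
4. k(c, c)  →  c   [R6 at ε]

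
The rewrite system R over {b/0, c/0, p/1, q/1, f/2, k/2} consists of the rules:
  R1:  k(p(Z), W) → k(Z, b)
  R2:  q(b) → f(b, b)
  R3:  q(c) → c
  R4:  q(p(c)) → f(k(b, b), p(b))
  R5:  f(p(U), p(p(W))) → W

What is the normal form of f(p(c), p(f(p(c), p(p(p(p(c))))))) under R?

1. f(p(c), p(f(p(c), p(p(p(p(c)))))))  →  f(p(c), p(p(p(c))))   [R5 at 2.1]
2. f(p(c), p(p(p(c))))  →  p(c)   [R5 at ε]

p(c)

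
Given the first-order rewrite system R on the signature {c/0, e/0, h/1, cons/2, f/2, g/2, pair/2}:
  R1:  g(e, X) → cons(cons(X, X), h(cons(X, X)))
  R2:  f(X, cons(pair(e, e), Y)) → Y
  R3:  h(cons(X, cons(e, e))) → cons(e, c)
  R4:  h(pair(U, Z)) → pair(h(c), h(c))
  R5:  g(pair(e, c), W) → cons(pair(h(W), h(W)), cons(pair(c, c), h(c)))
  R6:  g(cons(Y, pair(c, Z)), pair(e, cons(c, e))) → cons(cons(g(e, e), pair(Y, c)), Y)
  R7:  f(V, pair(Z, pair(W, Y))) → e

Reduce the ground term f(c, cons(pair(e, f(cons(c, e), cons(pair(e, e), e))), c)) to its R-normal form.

c

1. f(c, cons(pair(e, f(cons(c, e), cons(pair(e, e), e))), c))  →  f(c, cons(pair(e, e), c))   [R2 at 2.1.2]
2. f(c, cons(pair(e, e), c))  →  c   [R2 at ε]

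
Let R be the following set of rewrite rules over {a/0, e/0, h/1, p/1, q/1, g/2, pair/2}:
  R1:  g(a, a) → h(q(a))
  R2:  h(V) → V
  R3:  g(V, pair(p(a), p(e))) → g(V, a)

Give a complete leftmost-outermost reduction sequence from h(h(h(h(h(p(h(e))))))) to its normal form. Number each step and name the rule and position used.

1. h(h(h(h(h(p(h(e)))))))  →  h(h(h(h(p(h(e))))))   [R2 at ε]
2. h(h(h(h(p(h(e))))))  →  h(h(h(p(h(e)))))   [R2 at ε]
3. h(h(h(p(h(e)))))  →  h(h(p(h(e))))   [R2 at ε]
4. h(h(p(h(e))))  →  h(p(h(e)))   [R2 at ε]
5. h(p(h(e)))  →  p(h(e))   [R2 at ε]
6. p(h(e))  →  p(e)   [R2 at 1]

p(e)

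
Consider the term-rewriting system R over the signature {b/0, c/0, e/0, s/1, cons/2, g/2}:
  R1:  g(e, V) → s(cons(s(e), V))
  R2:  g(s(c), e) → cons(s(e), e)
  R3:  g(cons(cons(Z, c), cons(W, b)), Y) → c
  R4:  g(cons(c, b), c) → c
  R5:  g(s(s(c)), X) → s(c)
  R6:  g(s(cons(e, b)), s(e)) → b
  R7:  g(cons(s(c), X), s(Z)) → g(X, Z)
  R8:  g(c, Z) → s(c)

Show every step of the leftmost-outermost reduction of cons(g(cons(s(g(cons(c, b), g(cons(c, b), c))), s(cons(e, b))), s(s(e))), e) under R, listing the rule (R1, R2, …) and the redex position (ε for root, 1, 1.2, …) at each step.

1. cons(g(cons(s(g(cons(c, b), g(cons(c, b), c))), s(cons(e, b))), s(s(e))), e)  →  cons(g(cons(s(g(cons(c, b), c)), s(cons(e, b))), s(s(e))), e)   [R4 at 1.1.1.1.2]
2. cons(g(cons(s(g(cons(c, b), c)), s(cons(e, b))), s(s(e))), e)  →  cons(g(cons(s(c), s(cons(e, b))), s(s(e))), e)   [R4 at 1.1.1.1]
3. cons(g(cons(s(c), s(cons(e, b))), s(s(e))), e)  →  cons(g(s(cons(e, b)), s(e)), e)   [R7 at 1]
4. cons(g(s(cons(e, b)), s(e)), e)  →  cons(b, e)   [R6 at 1]

cons(b, e)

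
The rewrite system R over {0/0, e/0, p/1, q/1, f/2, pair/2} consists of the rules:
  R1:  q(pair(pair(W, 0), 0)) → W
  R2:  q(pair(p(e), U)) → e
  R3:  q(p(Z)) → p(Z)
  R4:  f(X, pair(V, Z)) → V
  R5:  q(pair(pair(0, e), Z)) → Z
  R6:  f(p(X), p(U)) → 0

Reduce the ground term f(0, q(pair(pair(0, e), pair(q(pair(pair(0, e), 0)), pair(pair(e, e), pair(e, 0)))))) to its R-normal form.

1. f(0, q(pair(pair(0, e), pair(q(pair(pair(0, e), 0)), pair(pair(e, e), pair(e, 0))))))  →  f(0, pair(q(pair(pair(0, e), 0)), pair(pair(e, e), pair(e, 0))))   [R5 at 2]
2. f(0, pair(q(pair(pair(0, e), 0)), pair(pair(e, e), pair(e, 0))))  →  q(pair(pair(0, e), 0))   [R4 at ε]
3. q(pair(pair(0, e), 0))  →  0   [R5 at ε]

0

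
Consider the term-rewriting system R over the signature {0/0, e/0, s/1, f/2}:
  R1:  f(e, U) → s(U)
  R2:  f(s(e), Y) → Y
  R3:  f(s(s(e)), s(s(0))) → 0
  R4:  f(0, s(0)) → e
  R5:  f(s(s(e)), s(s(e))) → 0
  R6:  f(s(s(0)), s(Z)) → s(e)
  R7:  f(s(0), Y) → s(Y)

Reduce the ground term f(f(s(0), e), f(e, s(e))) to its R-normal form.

1. f(f(s(0), e), f(e, s(e)))  →  f(s(e), f(e, s(e)))   [R7 at 1]
2. f(s(e), f(e, s(e)))  →  f(e, s(e))   [R2 at ε]
3. f(e, s(e))  →  s(s(e))   [R1 at ε]

s(s(e))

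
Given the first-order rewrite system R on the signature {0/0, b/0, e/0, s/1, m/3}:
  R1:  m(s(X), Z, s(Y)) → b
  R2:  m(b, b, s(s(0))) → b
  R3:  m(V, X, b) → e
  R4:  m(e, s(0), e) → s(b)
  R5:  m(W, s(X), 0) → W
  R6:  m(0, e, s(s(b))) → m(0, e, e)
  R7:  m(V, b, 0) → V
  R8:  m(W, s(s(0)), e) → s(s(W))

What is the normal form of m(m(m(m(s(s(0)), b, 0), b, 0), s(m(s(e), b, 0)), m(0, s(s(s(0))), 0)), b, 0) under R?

s(s(0))

1. m(m(m(m(s(s(0)), b, 0), b, 0), s(m(s(e), b, 0)), m(0, s(s(s(0))), 0)), b, 0)  →  m(m(m(s(s(0)), b, 0), b, 0), s(m(s(e), b, 0)), m(0, s(s(s(0))), 0))   [R7 at ε]
2. m(m(m(s(s(0)), b, 0), b, 0), s(m(s(e), b, 0)), m(0, s(s(s(0))), 0))  →  m(m(s(s(0)), b, 0), s(m(s(e), b, 0)), m(0, s(s(s(0))), 0))   [R7 at 1]
3. m(m(s(s(0)), b, 0), s(m(s(e), b, 0)), m(0, s(s(s(0))), 0))  →  m(s(s(0)), s(m(s(e), b, 0)), m(0, s(s(s(0))), 0))   [R7 at 1]
4. m(s(s(0)), s(m(s(e), b, 0)), m(0, s(s(s(0))), 0))  →  m(s(s(0)), s(s(e)), m(0, s(s(s(0))), 0))   [R7 at 2.1]
5. m(s(s(0)), s(s(e)), m(0, s(s(s(0))), 0))  →  m(s(s(0)), s(s(e)), 0)   [R5 at 3]
6. m(s(s(0)), s(s(e)), 0)  →  s(s(0))   [R5 at ε]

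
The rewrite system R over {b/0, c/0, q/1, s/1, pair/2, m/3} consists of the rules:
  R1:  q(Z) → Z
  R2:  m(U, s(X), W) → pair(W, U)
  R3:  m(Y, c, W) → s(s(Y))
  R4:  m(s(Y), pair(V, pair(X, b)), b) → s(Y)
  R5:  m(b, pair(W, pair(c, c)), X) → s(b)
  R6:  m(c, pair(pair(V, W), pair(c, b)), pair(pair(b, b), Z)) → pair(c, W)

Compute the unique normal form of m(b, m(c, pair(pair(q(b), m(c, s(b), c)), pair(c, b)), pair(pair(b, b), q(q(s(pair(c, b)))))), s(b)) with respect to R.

1. m(b, m(c, pair(pair(q(b), m(c, s(b), c)), pair(c, b)), pair(pair(b, b), q(q(s(pair(c, b)))))), s(b))  →  m(b, pair(c, m(c, s(b), c)), s(b))   [R6 at 2]
2. m(b, pair(c, m(c, s(b), c)), s(b))  →  m(b, pair(c, pair(c, c)), s(b))   [R2 at 2.2]
3. m(b, pair(c, pair(c, c)), s(b))  →  s(b)   [R5 at ε]

s(b)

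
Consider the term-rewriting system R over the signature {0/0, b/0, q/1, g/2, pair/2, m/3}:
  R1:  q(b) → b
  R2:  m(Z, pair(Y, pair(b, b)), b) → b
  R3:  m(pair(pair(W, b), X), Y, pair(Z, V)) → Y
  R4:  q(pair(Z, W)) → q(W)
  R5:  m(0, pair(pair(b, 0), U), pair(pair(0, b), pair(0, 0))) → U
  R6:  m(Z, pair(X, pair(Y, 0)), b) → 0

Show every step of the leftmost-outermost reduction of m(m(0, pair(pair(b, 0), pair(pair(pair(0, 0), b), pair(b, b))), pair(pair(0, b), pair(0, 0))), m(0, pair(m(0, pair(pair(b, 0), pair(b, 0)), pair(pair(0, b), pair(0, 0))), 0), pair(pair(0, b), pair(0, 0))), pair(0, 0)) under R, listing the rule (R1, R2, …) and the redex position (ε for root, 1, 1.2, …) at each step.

0

1. m(m(0, pair(pair(b, 0), pair(pair(pair(0, 0), b), pair(b, b))), pair(pair(0, b), pair(0, 0))), m(0, pair(m(0, pair(pair(b, 0), pair(b, 0)), pair(pair(0, b), pair(0, 0))), 0), pair(pair(0, b), pair(0, 0))), pair(0, 0))  →  m(pair(pair(pair(0, 0), b), pair(b, b)), m(0, pair(m(0, pair(pair(b, 0), pair(b, 0)), pair(pair(0, b), pair(0, 0))), 0), pair(pair(0, b), pair(0, 0))), pair(0, 0))   [R5 at 1]
2. m(pair(pair(pair(0, 0), b), pair(b, b)), m(0, pair(m(0, pair(pair(b, 0), pair(b, 0)), pair(pair(0, b), pair(0, 0))), 0), pair(pair(0, b), pair(0, 0))), pair(0, 0))  →  m(0, pair(m(0, pair(pair(b, 0), pair(b, 0)), pair(pair(0, b), pair(0, 0))), 0), pair(pair(0, b), pair(0, 0)))   [R3 at ε]
3. m(0, pair(m(0, pair(pair(b, 0), pair(b, 0)), pair(pair(0, b), pair(0, 0))), 0), pair(pair(0, b), pair(0, 0)))  →  m(0, pair(pair(b, 0), 0), pair(pair(0, b), pair(0, 0)))   [R5 at 2.1]
4. m(0, pair(pair(b, 0), 0), pair(pair(0, b), pair(0, 0)))  →  0   [R5 at ε]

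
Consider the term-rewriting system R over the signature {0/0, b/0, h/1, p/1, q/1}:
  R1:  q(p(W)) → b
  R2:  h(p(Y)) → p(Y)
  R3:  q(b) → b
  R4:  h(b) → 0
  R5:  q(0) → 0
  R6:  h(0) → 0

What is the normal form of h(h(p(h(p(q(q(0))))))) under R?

p(p(0))

1. h(h(p(h(p(q(q(0)))))))  →  h(p(h(p(q(q(0))))))   [R2 at 1]
2. h(p(h(p(q(q(0))))))  →  p(h(p(q(q(0)))))   [R2 at ε]
3. p(h(p(q(q(0)))))  →  p(p(q(q(0))))   [R2 at 1]
4. p(p(q(q(0))))  →  p(p(q(0)))   [R5 at 1.1.1]
5. p(p(q(0)))  →  p(p(0))   [R5 at 1.1]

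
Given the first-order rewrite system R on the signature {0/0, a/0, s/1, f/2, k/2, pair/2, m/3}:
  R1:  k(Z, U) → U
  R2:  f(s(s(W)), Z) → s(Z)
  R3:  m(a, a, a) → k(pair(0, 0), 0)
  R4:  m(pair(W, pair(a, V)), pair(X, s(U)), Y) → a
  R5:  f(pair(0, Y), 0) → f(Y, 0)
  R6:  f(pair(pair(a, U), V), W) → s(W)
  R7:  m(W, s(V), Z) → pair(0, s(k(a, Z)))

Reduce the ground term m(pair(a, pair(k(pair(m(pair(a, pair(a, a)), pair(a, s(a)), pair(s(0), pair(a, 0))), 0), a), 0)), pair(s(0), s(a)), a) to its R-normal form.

1. m(pair(a, pair(k(pair(m(pair(a, pair(a, a)), pair(a, s(a)), pair(s(0), pair(a, 0))), 0), a), 0)), pair(s(0), s(a)), a)  →  m(pair(a, pair(a, 0)), pair(s(0), s(a)), a)   [R1 at 1.2.1]
2. m(pair(a, pair(a, 0)), pair(s(0), s(a)), a)  →  a   [R4 at ε]

a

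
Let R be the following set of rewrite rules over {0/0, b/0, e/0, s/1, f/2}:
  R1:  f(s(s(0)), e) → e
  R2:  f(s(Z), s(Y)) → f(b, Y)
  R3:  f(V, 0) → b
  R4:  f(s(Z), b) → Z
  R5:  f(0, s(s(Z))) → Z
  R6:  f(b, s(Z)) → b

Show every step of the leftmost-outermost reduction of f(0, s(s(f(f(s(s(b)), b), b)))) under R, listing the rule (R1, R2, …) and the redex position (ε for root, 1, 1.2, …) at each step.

1. f(0, s(s(f(f(s(s(b)), b), b))))  →  f(f(s(s(b)), b), b)   [R5 at ε]
2. f(f(s(s(b)), b), b)  →  f(s(b), b)   [R4 at 1]
3. f(s(b), b)  →  b   [R4 at ε]

b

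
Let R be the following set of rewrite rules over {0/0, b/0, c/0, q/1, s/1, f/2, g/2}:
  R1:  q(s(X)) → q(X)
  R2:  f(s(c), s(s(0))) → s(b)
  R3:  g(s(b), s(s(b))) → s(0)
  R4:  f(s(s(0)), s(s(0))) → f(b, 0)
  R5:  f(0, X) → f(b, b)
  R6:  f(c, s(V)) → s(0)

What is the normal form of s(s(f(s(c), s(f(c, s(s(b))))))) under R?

1. s(s(f(s(c), s(f(c, s(s(b)))))))  →  s(s(f(s(c), s(s(0)))))   [R6 at 1.1.2.1]
2. s(s(f(s(c), s(s(0)))))  →  s(s(s(b)))   [R2 at 1.1]

s(s(s(b)))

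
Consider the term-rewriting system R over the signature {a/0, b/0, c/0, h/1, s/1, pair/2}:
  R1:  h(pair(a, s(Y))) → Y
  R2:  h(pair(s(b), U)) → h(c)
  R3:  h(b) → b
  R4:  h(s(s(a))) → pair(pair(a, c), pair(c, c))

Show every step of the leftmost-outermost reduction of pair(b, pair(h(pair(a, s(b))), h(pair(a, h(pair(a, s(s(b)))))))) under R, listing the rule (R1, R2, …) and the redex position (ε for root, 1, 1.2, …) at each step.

1. pair(b, pair(h(pair(a, s(b))), h(pair(a, h(pair(a, s(s(b))))))))  →  pair(b, pair(b, h(pair(a, h(pair(a, s(s(b))))))))   [R1 at 2.1]
2. pair(b, pair(b, h(pair(a, h(pair(a, s(s(b))))))))  →  pair(b, pair(b, h(pair(a, s(b)))))   [R1 at 2.2.1.2]
3. pair(b, pair(b, h(pair(a, s(b)))))  →  pair(b, pair(b, b))   [R1 at 2.2]

pair(b, pair(b, b))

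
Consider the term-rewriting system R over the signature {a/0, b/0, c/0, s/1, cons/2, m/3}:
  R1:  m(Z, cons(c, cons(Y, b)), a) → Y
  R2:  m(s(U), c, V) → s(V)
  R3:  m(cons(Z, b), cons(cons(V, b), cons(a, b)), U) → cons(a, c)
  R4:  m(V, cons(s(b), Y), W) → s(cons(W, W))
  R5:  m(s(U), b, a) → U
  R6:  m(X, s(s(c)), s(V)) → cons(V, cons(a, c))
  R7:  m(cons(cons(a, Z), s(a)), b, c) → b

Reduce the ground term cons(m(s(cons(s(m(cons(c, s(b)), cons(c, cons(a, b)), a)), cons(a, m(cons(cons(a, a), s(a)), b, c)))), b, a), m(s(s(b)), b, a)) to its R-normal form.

1. cons(m(s(cons(s(m(cons(c, s(b)), cons(c, cons(a, b)), a)), cons(a, m(cons(cons(a, a), s(a)), b, c)))), b, a), m(s(s(b)), b, a))  →  cons(cons(s(m(cons(c, s(b)), cons(c, cons(a, b)), a)), cons(a, m(cons(cons(a, a), s(a)), b, c))), m(s(s(b)), b, a))   [R5 at 1]
2. cons(cons(s(m(cons(c, s(b)), cons(c, cons(a, b)), a)), cons(a, m(cons(cons(a, a), s(a)), b, c))), m(s(s(b)), b, a))  →  cons(cons(s(a), cons(a, m(cons(cons(a, a), s(a)), b, c))), m(s(s(b)), b, a))   [R1 at 1.1.1]
3. cons(cons(s(a), cons(a, m(cons(cons(a, a), s(a)), b, c))), m(s(s(b)), b, a))  →  cons(cons(s(a), cons(a, b)), m(s(s(b)), b, a))   [R7 at 1.2.2]
4. cons(cons(s(a), cons(a, b)), m(s(s(b)), b, a))  →  cons(cons(s(a), cons(a, b)), s(b))   [R5 at 2]

cons(cons(s(a), cons(a, b)), s(b))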